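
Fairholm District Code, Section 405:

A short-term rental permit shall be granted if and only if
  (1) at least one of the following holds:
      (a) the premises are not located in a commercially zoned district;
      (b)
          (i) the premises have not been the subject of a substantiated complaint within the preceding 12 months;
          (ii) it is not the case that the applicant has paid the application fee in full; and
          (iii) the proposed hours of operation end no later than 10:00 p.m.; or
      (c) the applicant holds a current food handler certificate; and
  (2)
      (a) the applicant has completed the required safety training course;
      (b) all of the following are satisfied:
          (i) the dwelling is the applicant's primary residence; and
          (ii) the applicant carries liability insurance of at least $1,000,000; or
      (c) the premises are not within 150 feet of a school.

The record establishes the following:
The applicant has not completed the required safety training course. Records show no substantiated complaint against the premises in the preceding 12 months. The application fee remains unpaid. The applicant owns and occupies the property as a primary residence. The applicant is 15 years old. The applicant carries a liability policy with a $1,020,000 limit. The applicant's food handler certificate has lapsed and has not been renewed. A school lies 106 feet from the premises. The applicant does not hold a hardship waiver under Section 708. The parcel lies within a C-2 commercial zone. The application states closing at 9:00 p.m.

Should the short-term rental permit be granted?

(a) not (commercially zoned) — not met.
(i) no complaint in 12 mo. — holds.
(ii) not (fee paid) — holds.
(iii) closes by 10 p.m. — satisfied.
So (b) is satisfied (T AND T AND T).
(c) food handler cert. — fails.
(1) = F OR T OR F = true.
(a) safety training — not satisfied.
(i) primary residence — met.
(ii) insurance ≥ $1,000,000 — met.
(b): T AND T → true.
(c) ≥150 ft from school — fails.
(2) = F OR T OR F = true.
Overall: T AND T → true.

Yes — granted.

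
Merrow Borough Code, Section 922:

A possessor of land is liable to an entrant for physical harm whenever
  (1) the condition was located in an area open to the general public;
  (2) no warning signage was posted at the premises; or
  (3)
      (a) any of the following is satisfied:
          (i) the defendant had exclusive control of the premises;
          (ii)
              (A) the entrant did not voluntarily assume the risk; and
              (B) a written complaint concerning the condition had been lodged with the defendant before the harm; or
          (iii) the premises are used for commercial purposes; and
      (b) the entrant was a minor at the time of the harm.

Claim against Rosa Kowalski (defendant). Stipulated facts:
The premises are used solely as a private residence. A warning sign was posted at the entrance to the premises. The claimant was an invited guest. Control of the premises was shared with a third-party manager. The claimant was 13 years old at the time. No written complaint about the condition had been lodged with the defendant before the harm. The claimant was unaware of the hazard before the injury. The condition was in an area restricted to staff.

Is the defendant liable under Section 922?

(1) public area — fails.
(2) no signage posted — not satisfied.
(i) exclusive control — fails.
(A) no assumed risk — holds.
(B) complaint lodged — fails.
(ii): T AND F → false.
(iii) commercial use — not satisfied.
(a) = F OR F OR F = false.
(b) entrant a minor — met.
(3) = F AND T = false.
So Overall is not satisfied (F OR F OR F).

No — not liable.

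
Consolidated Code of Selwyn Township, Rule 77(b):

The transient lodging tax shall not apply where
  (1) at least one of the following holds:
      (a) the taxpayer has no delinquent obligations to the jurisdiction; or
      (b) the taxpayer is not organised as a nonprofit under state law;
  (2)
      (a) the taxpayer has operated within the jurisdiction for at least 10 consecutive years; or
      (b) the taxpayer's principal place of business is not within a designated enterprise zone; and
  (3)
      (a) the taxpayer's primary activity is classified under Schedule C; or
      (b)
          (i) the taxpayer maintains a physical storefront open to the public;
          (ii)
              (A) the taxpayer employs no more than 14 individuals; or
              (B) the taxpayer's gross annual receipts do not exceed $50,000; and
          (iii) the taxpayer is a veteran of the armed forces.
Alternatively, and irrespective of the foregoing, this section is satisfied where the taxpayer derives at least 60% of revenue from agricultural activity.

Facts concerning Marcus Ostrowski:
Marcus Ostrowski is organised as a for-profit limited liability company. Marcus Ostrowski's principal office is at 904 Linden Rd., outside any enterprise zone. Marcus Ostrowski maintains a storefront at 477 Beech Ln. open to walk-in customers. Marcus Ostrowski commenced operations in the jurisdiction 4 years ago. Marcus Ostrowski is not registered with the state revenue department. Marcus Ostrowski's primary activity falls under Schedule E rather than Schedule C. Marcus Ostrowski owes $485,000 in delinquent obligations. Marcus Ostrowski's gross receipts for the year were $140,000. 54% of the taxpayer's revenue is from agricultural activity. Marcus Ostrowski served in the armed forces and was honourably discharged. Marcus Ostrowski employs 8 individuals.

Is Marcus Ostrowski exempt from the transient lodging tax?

(a) no delinquency — not satisfied.
(b) not (nonprofit) — holds.
(1): F OR T → true.
(a) ≥ 10 yrs in jurisdiction — not met.
(b) not (in enterprise zone) — holds.
(2) = F OR T = true.
(a) Schedule C activity — not satisfied.
(i) has storefront — met.
(A) ≤ 14 employees — holds.
(B) receipts ≤ $50,000 — not satisfied.
(ii): T OR F → true.
(iii) veteran — holds.
(b) = T AND T AND T = true.
(3): F OR T → true.
Overall: T AND T AND T → true.
Exception (≥60% agricultural) — not satisfied.
Result: main true OR exception false → true.

Yes — exempt.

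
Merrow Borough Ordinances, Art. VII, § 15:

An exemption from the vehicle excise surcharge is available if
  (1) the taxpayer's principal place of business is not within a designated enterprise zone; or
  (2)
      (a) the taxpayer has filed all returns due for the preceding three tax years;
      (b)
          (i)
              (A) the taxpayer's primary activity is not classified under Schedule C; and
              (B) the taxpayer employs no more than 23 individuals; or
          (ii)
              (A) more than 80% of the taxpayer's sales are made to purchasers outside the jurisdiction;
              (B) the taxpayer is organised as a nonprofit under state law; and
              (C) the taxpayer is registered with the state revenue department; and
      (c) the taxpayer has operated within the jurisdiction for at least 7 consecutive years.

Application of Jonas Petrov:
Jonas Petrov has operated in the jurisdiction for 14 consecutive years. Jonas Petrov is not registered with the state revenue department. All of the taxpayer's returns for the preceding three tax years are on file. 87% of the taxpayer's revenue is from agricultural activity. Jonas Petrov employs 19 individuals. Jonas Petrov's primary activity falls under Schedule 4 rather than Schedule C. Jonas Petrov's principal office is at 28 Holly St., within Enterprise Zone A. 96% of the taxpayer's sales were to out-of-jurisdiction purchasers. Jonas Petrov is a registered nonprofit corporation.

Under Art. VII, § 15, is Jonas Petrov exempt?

(1) not (in enterprise zone) — fails.
(a) returns current — met.
(A) not (Schedule C activity) — holds.
(B) ≤ 23 employees — met.
(i): T AND T → true.
(A) >80% out-of-jur. sales — holds.
(B) nonprofit — met.
(C) state-registered — not met.
So (ii) is not satisfied (T AND T AND F).
(b) = T OR F = true.
(c) ≥ 7 yrs in jurisdiction — holds.
So (2) is satisfied (T AND T AND T).
Overall: F OR T → true.

Yes — exempt.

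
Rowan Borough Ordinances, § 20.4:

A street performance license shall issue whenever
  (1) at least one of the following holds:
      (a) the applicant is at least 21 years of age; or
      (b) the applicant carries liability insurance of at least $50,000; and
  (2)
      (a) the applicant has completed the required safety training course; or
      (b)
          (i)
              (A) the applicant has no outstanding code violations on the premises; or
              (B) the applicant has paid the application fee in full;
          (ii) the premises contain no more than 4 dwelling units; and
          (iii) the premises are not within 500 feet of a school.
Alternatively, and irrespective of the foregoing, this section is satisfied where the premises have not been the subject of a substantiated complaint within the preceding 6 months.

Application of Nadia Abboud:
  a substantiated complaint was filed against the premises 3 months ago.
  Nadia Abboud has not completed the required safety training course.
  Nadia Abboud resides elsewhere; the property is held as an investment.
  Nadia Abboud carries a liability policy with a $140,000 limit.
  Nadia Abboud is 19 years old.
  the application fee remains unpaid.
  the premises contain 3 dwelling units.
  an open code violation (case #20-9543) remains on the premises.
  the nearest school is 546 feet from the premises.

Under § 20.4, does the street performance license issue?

(a) age ≥ 21 — not met.
(b) insurance ≥ $50,000 — met.
(1) = F OR T = true.
(a) safety training — fails.
(A) no code violations — not met.
(B) fee paid — not satisfied.
So (i) is not satisfied (F OR F).
(ii) ≤ 4 units — met.
(iii) ≥500 ft from school — met.
So (b) is not satisfied (F AND T AND T).
(2): F OR F → false.
Overall: T AND F → false.
Exception (no complaint in 6 mo.) — not satisfied.
Result: main false OR exception false → false.

No — denied.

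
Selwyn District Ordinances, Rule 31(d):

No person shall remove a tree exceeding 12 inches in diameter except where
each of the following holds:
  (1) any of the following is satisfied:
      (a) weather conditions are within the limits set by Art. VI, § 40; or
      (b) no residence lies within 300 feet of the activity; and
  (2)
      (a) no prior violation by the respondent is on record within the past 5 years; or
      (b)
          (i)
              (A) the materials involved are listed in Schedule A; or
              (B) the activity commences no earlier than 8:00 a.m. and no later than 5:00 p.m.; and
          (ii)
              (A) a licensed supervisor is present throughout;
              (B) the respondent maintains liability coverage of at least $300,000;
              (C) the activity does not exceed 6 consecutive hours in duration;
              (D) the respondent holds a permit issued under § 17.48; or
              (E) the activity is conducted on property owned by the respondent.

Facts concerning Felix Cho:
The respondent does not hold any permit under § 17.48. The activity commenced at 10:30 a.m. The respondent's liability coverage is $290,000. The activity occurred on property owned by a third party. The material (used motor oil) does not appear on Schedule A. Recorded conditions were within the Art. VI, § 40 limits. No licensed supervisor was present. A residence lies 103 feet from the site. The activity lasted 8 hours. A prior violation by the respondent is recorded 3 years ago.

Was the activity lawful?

(a) weather ok — met.
(b) no residence in 300 ft — not satisfied.
(1): T OR F → true.
(a) no prior violation — not met.
(A) Schedule A material — not satisfied.
(B) start within hours — satisfied.
(i) = F OR T = true.
(A) supervisor present — not met.
(B) coverage ≥ $300,000 — not met.
(C) ≤ 6 hrs duration — fails.
(D) holds permit — not satisfied.
(E) own property — not satisfied.
(ii) = F OR F OR F OR F OR F = false.
So (b) is not satisfied (T AND F).
(2): F OR F → false.
Overall = T AND F = false.

No — unlawful.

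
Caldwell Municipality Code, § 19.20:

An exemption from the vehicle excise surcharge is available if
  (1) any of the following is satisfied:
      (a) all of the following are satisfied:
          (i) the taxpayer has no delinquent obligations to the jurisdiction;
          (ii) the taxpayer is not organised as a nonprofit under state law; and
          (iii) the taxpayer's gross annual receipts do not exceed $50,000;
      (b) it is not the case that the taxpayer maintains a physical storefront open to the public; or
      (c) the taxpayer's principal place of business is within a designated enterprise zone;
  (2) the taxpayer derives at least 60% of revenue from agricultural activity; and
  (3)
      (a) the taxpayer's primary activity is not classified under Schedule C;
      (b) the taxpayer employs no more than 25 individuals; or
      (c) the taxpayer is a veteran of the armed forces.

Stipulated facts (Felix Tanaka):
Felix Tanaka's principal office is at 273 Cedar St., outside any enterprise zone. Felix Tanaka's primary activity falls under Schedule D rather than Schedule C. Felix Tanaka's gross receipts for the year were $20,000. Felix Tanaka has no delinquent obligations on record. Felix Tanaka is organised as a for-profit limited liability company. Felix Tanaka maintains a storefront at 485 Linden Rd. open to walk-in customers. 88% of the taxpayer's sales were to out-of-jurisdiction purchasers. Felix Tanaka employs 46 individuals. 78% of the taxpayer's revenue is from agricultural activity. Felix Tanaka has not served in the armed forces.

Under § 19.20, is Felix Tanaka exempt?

Yes — exempt.

(i) no delinquency — satisfied.
(ii) not (nonprofit) — satisfied.
(iii) receipts ≤ $50,000 — met.
So (a) is satisfied (T AND T AND T).
(b) not (has storefront) — fails.
(c) in enterprise zone — not met.
So (1) is satisfied (T OR F OR F).
(2) ≥60% agricultural — satisfied.
(a) not (Schedule C activity) — satisfied.
(b) ≤ 25 employees — not satisfied.
(c) veteran — fails.
So (3) is satisfied (T OR F OR F).
So Overall is satisfied (T AND T AND T).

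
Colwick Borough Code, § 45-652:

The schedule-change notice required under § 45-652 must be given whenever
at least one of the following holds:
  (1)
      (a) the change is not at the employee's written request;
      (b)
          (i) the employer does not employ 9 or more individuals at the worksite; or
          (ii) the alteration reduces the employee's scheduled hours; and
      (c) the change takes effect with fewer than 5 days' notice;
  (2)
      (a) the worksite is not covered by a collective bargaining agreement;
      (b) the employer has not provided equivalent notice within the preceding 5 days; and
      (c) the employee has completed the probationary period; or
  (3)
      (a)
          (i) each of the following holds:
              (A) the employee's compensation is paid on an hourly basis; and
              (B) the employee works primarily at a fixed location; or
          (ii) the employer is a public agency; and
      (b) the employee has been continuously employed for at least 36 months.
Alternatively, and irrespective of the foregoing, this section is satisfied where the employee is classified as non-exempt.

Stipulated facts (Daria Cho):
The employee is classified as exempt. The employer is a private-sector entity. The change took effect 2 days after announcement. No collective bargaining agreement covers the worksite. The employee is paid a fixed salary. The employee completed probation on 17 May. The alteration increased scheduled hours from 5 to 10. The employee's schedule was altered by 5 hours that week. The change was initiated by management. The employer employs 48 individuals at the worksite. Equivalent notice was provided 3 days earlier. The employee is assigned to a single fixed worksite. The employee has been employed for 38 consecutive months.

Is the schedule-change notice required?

No — not required.

(a) not employee-requested — satisfied.
(i) not (≥ 9 at site) — not met.
(ii) hours reduced — fails.
So (b) is not satisfied (F OR F).
(c) < 5 days' notice — satisfied.
So (1) is not satisfied (T AND F AND T).
(a) no CBA — satisfied.
(b) no recent notice — not satisfied.
(c) past probation — holds.
(2): T AND F AND T → false.
(A) hourly-paid — not satisfied.
(B) fixed location — satisfied.
So (i) is not satisfied (F AND T).
(ii) public agency — not met.
So (a) is not satisfied (F OR F).
(b) tenure ≥ 36 mo. — met.
So (3) is not satisfied (F AND T).
Overall: F OR F OR F → false.
Exception (non-exempt) — not satisfied.
Result: main false OR exception false → false.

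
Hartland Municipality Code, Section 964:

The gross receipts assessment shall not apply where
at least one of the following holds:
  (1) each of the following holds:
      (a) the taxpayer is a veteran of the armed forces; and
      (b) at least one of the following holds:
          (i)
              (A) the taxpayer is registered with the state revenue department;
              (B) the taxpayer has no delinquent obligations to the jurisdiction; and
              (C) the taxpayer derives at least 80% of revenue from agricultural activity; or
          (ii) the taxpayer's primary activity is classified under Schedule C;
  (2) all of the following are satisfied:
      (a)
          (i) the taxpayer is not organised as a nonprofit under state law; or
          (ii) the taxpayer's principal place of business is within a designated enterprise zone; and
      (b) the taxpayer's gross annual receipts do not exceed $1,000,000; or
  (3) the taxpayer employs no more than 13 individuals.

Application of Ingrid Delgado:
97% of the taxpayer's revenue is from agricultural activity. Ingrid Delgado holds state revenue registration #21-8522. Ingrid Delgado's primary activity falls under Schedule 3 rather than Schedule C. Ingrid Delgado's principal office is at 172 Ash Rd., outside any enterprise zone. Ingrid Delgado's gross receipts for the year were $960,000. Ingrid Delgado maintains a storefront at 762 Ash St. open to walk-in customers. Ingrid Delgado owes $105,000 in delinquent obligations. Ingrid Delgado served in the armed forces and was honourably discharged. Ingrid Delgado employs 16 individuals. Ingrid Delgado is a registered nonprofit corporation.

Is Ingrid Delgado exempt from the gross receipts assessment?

No — not exempt.

(a) veteran — satisfied.
(A) state-registered — satisfied.
(B) no delinquency — fails.
(C) ≥80% agricultural — holds.
(i) = T AND F AND T = false.
(ii) Schedule C activity — not satisfied.
(b): F OR F → false.
So (1) is not satisfied (T AND F).
(i) not (nonprofit) — not met.
(ii) in enterprise zone — not satisfied.
(a) = F OR F = false.
(b) receipts ≤ $1,000,000 — met.
(2) = F AND T = false.
(3) ≤ 13 employees — fails.
Overall = F OR F OR F = false.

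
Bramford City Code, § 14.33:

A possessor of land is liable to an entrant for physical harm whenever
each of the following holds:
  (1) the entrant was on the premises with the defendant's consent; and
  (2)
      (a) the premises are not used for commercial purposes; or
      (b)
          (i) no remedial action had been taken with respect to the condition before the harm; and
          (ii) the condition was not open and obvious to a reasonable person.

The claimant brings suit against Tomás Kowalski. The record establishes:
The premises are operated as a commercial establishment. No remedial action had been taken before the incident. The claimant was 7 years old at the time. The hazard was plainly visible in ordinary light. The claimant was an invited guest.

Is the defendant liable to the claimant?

(1) consent to enter — holds.
(a) not (commercial use) — fails.
(i) no remedial action — met.
(ii) not open/obvious — not met.
(b): T AND F → false.
(2): F OR F → false.
Overall: T AND F → false.

No — not liable.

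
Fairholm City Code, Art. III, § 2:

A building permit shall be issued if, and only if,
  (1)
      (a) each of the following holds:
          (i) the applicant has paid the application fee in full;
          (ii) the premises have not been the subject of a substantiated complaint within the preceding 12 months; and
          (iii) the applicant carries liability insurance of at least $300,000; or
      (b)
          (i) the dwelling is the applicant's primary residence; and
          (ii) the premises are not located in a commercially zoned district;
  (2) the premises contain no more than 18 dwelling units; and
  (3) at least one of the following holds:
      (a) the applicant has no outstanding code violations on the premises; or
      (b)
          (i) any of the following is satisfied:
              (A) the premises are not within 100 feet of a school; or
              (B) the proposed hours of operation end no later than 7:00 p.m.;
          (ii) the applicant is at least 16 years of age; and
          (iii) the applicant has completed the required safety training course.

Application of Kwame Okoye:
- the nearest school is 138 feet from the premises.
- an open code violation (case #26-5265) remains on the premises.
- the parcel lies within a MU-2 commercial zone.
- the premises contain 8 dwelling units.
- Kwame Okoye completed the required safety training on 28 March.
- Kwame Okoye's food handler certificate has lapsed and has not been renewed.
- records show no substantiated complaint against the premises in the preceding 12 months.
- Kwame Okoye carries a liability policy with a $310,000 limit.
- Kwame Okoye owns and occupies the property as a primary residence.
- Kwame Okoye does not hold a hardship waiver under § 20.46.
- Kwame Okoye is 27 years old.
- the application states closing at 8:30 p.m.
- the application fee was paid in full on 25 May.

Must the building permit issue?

Yes — granted.

(i) fee paid — met.
(ii) no complaint in 12 mo. — satisfied.
(iii) insurance ≥ $300,000 — satisfied.
(a): T AND T AND T → true.
(i) primary residence — met.
(ii) not (commercially zoned) — not met.
(b) = T AND F = false.
(1): T OR F → true.
(2) ≤ 18 units — satisfied.
(a) no code violations — not met.
(A) ≥100 ft from school — met.
(B) closes by 7 p.m. — fails.
So (i) is satisfied (T OR F).
(ii) age ≥ 16 — holds.
(iii) safety training — holds.
So (b) is satisfied (T AND T AND T).
(3): F OR T → true.
Overall = T AND T AND T = true.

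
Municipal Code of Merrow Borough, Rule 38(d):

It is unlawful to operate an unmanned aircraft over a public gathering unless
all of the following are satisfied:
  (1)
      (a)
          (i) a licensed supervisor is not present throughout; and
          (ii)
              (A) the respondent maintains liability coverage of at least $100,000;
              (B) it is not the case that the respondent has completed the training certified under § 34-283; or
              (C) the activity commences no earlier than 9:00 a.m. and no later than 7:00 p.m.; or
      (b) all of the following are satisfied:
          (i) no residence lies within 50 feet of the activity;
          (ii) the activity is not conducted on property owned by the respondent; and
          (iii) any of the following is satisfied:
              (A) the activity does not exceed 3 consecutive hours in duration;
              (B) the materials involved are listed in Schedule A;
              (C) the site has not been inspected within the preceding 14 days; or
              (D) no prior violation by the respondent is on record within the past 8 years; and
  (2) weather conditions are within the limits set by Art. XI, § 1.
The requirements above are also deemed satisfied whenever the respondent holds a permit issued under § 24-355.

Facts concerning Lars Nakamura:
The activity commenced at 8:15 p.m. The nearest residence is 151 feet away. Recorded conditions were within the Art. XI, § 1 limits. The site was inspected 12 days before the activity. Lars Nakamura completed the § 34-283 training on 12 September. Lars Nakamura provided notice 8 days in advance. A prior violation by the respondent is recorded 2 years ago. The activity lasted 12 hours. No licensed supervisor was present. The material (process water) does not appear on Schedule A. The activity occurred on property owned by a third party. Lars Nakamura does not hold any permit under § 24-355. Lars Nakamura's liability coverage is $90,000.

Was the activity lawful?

No — unlawful.

(i) not (supervisor present) — satisfied.
(A) coverage ≥ $100,000 — fails.
(B) not (training certified) — not met.
(C) start within hours — not met.
(ii): F OR F OR F → false.
(a): T AND F → false.
(i) no residence in 50 ft — met.
(ii) not (own property) — met.
(A) ≤ 3 hrs duration — fails.
(B) Schedule A material — fails.
(C) not (site inspected) — not met.
(D) no prior violation — not satisfied.
So (iii) is not satisfied (F OR F OR F OR F).
(b) = T AND T AND F = false.
(1) = F OR F = false.
(2) weather ok — met.
Overall: F AND T → false.
Exception (holds permit) — not satisfied.
Result: main false OR exception false → false.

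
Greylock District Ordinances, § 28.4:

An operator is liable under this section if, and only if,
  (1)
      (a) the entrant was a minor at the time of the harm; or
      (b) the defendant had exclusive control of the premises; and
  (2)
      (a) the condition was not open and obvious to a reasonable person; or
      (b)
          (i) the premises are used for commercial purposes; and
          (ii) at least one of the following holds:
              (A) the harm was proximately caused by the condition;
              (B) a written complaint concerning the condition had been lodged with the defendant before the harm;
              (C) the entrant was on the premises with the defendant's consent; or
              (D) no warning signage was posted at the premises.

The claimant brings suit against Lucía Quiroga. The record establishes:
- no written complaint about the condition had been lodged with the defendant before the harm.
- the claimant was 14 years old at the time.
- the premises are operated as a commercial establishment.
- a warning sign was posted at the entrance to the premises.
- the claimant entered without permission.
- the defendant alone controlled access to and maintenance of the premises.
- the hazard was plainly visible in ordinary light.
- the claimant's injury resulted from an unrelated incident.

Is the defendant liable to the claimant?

(a) entrant a minor — satisfied.
(b) exclusive control — holds.
(1) = T OR T = true.
(a) not open/obvious — not satisfied.
(i) commercial use — satisfied.
(A) proximate cause — fails.
(B) complaint lodged — not satisfied.
(C) consent to enter — not met.
(D) no signage posted — not met.
(ii) = F OR F OR F OR F = false.
(b): T AND F → false.
So (2) is not satisfied (F OR F).
Overall = T AND F = false.

No — not liable.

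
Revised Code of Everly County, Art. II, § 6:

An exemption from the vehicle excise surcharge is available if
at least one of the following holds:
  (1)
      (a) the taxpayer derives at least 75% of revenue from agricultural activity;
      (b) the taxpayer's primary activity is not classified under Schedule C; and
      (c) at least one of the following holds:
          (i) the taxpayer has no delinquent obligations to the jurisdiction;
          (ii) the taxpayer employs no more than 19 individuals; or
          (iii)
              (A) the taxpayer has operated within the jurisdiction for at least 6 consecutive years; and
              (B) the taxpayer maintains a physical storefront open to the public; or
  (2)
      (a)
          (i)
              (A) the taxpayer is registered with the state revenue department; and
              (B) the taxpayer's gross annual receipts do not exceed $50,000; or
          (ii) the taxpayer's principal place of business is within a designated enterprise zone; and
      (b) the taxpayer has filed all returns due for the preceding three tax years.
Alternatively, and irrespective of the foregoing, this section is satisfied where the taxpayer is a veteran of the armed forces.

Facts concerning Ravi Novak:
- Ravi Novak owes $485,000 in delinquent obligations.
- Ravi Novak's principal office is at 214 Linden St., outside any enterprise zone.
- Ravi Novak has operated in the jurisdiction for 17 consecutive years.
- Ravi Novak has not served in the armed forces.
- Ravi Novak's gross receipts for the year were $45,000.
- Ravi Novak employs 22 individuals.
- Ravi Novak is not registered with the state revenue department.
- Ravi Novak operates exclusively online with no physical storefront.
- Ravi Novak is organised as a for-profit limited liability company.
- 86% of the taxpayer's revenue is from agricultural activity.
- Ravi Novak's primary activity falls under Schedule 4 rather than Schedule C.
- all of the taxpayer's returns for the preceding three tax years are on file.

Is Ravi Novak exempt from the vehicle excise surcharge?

No — not exempt.

(a) ≥75% agricultural — holds.
(b) not (Schedule C activity) — holds.
(i) no delinquency — not satisfied.
(ii) ≤ 19 employees — not satisfied.
(A) ≥ 6 yrs in jurisdiction — met.
(B) has storefront — not satisfied.
(iii): T AND F → false.
So (c) is not satisfied (F OR F OR F).
(1): T AND T AND F → false.
(A) state-registered — fails.
(B) receipts ≤ $50,000 — holds.
(i) = F AND T = false.
(ii) in enterprise zone — not met.
(a) = F OR F = false.
(b) returns current — met.
So (2) is not satisfied (F AND T).
So Overall is not satisfied (F OR F).
Exception (veteran) — not satisfied.
Result: main false OR exception false → false.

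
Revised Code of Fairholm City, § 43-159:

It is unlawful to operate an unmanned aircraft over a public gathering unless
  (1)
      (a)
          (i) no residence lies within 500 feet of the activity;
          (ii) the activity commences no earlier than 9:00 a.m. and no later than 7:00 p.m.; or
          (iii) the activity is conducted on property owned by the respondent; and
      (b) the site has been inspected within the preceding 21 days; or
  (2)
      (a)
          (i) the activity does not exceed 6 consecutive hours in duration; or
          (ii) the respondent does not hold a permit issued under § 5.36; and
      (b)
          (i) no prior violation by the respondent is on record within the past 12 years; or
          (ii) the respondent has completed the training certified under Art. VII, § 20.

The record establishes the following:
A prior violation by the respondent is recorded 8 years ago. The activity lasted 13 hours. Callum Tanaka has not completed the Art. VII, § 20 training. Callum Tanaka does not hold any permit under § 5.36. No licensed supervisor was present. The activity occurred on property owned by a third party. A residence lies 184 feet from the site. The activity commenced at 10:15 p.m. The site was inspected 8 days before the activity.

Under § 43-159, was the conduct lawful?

No — unlawful.

(i) no residence in 500 ft — fails.
(ii) start within hours — not met.
(iii) own property — not met.
(a) = F OR F OR F = false.
(b) site inspected — satisfied.
So (1) is not satisfied (F AND T).
(i) ≤ 6 hrs duration — not met.
(ii) not (holds permit) — holds.
So (a) is satisfied (F OR T).
(i) no prior violation — not met.
(ii) training certified — not satisfied.
(b): F OR F → false.
(2): T AND F → false.
So Overall is not satisfied (F OR F).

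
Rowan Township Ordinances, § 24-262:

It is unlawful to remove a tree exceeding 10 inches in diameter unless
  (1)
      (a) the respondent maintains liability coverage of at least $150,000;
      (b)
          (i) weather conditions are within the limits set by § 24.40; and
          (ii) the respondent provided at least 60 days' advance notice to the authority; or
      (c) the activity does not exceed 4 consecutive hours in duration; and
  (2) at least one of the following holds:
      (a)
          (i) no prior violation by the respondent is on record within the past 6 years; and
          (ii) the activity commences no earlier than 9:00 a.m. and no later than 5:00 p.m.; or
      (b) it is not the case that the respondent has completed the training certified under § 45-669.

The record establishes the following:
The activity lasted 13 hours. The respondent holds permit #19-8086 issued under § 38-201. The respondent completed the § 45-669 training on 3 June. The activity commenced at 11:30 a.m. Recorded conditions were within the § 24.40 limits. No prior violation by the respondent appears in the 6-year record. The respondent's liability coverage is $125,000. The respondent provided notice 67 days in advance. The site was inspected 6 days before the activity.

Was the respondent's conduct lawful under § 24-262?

Yes — lawful.

(a) coverage ≥ $150,000 — fails.
(i) weather ok — satisfied.
(ii) ≥60 days' notice — met.
(b) = T AND T = true.
(c) ≤ 4 hrs duration — not met.
(1) = F OR T OR F = true.
(i) no prior violation — satisfied.
(ii) start within hours — satisfied.
(a): T AND T → true.
(b) not (training certified) — not met.
(2) = T OR F = true.
Overall: T AND T → true.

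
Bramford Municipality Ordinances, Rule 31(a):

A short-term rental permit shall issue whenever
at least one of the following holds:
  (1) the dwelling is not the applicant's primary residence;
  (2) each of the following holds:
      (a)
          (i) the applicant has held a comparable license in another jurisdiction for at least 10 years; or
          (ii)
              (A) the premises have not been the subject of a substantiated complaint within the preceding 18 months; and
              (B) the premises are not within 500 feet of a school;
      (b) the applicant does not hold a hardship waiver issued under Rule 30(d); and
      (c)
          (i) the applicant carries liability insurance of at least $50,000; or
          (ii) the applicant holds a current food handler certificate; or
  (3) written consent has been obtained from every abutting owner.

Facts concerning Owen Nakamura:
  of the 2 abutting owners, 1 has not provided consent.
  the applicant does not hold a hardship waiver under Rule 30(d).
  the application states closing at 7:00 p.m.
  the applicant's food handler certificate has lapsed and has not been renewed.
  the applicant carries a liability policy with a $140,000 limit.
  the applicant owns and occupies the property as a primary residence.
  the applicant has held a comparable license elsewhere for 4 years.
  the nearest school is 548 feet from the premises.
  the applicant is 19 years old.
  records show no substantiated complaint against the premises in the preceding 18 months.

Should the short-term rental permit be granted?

(1) not (primary residence) — not satisfied.
(i) prior license ≥ 10 yr — not met.
(A) no complaint in 18 mo. — met.
(B) ≥500 ft from school — met.
(ii): T AND T → true.
(a): F OR T → true.
(b) not (hardship waiver) — met.
(i) insurance ≥ $50,000 — holds.
(ii) food handler cert. — not satisfied.
So (c) is satisfied (T OR F).
(2): T AND T AND T → true.
(3) all abutters consent — not satisfied.
So Overall is satisfied (F OR T OR F).

Yes — granted.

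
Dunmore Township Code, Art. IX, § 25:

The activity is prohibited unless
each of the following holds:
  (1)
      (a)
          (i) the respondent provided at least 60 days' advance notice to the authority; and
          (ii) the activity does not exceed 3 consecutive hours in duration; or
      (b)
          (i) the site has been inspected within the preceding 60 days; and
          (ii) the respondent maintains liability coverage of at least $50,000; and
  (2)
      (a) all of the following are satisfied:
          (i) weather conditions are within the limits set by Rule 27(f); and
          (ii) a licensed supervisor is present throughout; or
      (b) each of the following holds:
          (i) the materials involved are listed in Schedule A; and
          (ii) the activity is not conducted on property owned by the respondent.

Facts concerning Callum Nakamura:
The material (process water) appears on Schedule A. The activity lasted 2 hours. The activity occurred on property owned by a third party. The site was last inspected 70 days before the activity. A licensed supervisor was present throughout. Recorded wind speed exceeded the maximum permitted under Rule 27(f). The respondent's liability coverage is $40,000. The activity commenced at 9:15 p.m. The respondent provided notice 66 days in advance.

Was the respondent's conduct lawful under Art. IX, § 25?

Yes — lawful.

(i) ≥60 days' notice — holds.
(ii) ≤ 3 hrs duration — satisfied.
So (a) is satisfied (T AND T).
(i) site inspected — not satisfied.
(ii) coverage ≥ $50,000 — not met.
(b): F AND F → false.
(1): T OR F → true.
(i) weather ok — not satisfied.
(ii) supervisor present — satisfied.
So (a) is not satisfied (F AND T).
(i) Schedule A material — satisfied.
(ii) not (own property) — satisfied.
(b) = T AND T = true.
So (2) is satisfied (F OR T).
Overall: T AND T → true.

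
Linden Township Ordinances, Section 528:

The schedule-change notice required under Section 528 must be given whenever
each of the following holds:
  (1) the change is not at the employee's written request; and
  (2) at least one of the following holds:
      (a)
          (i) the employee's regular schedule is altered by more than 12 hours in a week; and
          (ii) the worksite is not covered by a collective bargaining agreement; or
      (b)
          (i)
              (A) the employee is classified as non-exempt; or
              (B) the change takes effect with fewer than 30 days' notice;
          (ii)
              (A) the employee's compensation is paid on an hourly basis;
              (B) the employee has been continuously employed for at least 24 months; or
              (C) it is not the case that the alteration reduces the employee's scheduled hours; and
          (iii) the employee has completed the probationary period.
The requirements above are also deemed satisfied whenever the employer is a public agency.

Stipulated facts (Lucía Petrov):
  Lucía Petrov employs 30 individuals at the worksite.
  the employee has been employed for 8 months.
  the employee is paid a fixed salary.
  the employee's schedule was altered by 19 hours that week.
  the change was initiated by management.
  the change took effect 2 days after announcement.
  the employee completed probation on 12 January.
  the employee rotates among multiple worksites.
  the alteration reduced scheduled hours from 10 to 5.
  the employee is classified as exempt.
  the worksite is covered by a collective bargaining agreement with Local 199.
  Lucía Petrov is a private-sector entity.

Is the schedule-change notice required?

No — not required.

(1) not employee-requested — satisfied.
(i) schedule shift > 12h — met.
(ii) no CBA — fails.
So (a) is not satisfied (T AND F).
(A) non-exempt — fails.
(B) < 30 days' notice — met.
(i): F OR T → true.
(A) hourly-paid — not satisfied.
(B) tenure ≥ 24 mo. — fails.
(C) not (hours reduced) — not met.
So (ii) is not satisfied (F OR F OR F).
(iii) past probation — satisfied.
(b): T AND F AND T → false.
(2): F OR F → false.
Overall = T AND F = false.
Exception (public agency) — not satisfied.
Result: main false OR exception false → false.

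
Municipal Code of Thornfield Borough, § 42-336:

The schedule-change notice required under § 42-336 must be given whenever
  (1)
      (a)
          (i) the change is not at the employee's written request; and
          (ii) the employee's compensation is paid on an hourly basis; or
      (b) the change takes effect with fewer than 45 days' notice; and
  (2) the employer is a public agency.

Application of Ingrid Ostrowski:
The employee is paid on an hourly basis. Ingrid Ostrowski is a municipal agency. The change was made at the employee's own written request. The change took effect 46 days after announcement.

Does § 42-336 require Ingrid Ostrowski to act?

(i) not employee-requested — not satisfied.
(ii) hourly-paid — met.
So (a) is not satisfied (F AND T).
(b) < 45 days' notice — not satisfied.
(1) = F OR F = false.
(2) public agency — satisfied.
Overall: F AND T → false.

No — not required.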